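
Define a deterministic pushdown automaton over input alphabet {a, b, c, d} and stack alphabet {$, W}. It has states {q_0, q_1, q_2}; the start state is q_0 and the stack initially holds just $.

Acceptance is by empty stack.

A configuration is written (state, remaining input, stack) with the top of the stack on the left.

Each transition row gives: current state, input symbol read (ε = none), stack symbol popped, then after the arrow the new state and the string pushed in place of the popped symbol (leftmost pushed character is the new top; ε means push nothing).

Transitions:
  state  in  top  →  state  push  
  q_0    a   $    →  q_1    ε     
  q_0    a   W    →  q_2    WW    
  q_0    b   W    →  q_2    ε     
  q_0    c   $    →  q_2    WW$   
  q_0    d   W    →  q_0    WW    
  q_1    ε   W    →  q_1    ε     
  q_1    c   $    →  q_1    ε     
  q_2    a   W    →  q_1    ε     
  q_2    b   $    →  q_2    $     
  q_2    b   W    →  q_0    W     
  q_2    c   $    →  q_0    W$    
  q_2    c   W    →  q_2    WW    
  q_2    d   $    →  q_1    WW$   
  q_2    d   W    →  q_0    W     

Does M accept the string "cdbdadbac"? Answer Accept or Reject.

(q_0, cdbdadbac, $)
  read c, top $: go to q_2, push WW$ → (q_2, dbdadbac, WW$)
  read d, top W: go to q_0, push W → (q_0, bdadbac, WW$)
  read b, top W: go to q_2, push ε → (q_2, dadbac, W$)
  read d, top W: go to q_0, push W → (q_0, adbac, W$)
  read a, top W: go to q_2, push WW → (q_2, dbac, WW$)
  read d, top W: go to q_0, push W → (q_0, bac, WW$)
  read b, top W: go to q_2, push ε → (q_2, ac, W$)
  read a, top W: go to q_1, push ε → (q_1, c, $)
  read c, top $: go to q_1, push ε → (q_1, ε, ε)
All input consumed and the stack is empty.

Accept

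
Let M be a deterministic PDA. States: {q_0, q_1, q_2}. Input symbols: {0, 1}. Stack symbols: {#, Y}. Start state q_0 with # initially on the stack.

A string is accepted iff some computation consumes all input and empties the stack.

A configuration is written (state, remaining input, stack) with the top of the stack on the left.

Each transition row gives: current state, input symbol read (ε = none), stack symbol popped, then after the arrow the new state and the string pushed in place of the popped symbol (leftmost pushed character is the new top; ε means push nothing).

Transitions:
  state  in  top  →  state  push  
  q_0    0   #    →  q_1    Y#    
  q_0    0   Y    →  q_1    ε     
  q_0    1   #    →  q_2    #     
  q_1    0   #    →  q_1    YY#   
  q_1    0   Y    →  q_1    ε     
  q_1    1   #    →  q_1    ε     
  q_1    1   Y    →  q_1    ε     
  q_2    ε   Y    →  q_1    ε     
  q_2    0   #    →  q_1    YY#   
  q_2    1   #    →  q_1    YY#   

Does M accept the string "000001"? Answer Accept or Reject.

(q_0, 000001, #)
  read 0, top #: go to q_1, push Y# → (q_1, 00001, Y#)
  read 0, top Y: go to q_1, push ε → (q_1, 0001, #)
  read 0, top #: go to q_1, push YY# → (q_1, 001, YY#)
  read 0, top Y: go to q_1, push ε → (q_1, 01, Y#)
  read 0, top Y: go to q_1, push ε → (q_1, 1, #)
  read 1, top #: go to q_1, push ε → (q_1, ε, ε)
All input consumed and the stack is empty.

Accept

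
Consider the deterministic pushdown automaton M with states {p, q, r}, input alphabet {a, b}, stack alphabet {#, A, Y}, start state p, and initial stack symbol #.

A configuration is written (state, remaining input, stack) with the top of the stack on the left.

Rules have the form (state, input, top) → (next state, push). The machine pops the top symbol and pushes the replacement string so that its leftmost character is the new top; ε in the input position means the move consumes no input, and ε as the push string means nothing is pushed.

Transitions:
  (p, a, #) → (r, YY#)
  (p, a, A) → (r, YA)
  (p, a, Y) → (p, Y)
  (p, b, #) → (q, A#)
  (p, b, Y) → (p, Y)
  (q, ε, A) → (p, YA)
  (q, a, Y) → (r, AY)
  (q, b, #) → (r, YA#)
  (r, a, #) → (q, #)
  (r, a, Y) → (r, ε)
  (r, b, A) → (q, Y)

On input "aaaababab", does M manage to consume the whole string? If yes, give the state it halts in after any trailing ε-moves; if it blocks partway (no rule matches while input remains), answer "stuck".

(p, aaaababab, #)
  read a, top #: go to r, push YY# → (r, aaababab, YY#)
  read a, top Y: go to r, push ε → (r, aababab, Y#)
  read a, top Y: go to r, push ε → (r, ababab, #)
  read a, top #: go to q, push # → (q, babab, #)
  read b, top #: go to r, push YA# → (r, abab, YA#)
  read a, top Y: go to r, push ε → (r, bab, A#)
  read b, top A: go to q, push Y → (q, ab, Y#)
  read a, top Y: go to r, push AY → (r, b, AY#)
  read b, top A: go to q, push Y → (q, ε, YY#)
All input consumed; M is in state q.

q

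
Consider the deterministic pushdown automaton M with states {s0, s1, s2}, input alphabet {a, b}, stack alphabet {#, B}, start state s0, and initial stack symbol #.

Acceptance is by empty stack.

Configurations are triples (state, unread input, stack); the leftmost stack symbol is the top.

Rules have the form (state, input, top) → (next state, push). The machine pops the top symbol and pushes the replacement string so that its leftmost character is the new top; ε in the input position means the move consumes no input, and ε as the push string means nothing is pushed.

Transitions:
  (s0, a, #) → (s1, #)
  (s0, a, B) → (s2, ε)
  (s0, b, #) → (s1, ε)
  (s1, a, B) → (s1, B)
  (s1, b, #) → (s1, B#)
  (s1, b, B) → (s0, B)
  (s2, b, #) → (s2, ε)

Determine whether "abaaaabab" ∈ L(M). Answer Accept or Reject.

Accept

(s0, abaaaabab, #)
  read a, top #: go to s1, push # → (s1, baaaabab, #)
  read b, top #: go to s1, push B# → (s1, aaaabab, B#)
  read a, top B: go to s1, push B → (s1, aaabab, B#)
  read a, top B: go to s1, push B → (s1, aabab, B#)
  read a, top B: go to s1, push B → (s1, abab, B#)
  read a, top B: go to s1, push B → (s1, bab, B#)
  read b, top B: go to s0, push B → (s0, ab, B#)
  read a, top B: go to s2, push ε → (s2, b, #)
  read b, top #: go to s2, push ε → (s2, ε, ε)
All input consumed and the stack is empty.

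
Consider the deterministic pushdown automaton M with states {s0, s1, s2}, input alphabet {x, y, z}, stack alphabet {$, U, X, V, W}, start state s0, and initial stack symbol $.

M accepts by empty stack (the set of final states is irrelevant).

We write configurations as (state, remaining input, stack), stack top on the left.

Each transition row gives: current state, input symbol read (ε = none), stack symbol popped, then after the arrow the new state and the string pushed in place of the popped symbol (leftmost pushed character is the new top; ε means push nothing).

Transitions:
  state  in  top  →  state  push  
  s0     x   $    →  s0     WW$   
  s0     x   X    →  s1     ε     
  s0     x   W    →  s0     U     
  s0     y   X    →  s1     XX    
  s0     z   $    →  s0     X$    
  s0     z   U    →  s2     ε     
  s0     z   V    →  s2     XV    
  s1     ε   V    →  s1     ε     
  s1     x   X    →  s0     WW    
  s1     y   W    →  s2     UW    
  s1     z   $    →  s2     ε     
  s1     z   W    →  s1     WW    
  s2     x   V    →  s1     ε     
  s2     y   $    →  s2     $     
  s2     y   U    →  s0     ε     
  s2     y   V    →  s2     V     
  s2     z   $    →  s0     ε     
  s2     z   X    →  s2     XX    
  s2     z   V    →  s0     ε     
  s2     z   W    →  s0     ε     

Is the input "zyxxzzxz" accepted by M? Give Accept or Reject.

(s0, zyxxzzxz, $) ⊢ (s0, yxxzzxz, X$) ⊢ (s1, xxzzxz, XX$) ⊢ (s0, xzzxz, WWX$) ⊢ (s0, zzxz, UWX$) ⊢ (s2, zxz, WX$) ⊢ (s0, xz, X$) ⊢ (s1, z, $) ⊢ (s2, ε, ε)
All input consumed and the stack is empty.

Accept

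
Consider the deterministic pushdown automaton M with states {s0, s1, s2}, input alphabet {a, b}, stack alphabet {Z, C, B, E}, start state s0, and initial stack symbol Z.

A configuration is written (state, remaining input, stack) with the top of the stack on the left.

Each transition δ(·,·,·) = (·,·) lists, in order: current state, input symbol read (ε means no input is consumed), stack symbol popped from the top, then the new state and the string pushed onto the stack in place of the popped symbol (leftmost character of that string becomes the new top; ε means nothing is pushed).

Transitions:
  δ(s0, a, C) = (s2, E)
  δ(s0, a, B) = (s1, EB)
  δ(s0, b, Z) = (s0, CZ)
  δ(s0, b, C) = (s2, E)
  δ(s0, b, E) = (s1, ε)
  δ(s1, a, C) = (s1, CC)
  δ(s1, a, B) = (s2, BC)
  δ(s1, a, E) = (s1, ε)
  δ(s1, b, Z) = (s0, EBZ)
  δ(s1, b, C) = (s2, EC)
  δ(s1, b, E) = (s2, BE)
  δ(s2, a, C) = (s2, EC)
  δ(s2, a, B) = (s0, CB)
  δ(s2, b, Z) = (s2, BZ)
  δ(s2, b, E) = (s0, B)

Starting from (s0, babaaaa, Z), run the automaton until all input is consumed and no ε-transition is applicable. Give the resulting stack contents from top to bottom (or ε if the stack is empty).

CBCZ

(s0, babaaaa, Z)
  read b, top Z: go to s0, push CZ → (s0, abaaaa, CZ)
  read a, top C: go to s2, push E → (s2, baaaa, EZ)
  read b, top E: go to s0, push B → (s0, aaaa, BZ)
  read a, top B: go to s1, push EB → (s1, aaa, EBZ)
  read a, top E: go to s1, push ε → (s1, aa, BZ)
  read a, top B: go to s2, push BC → (s2, a, BCZ)
  read a, top B: go to s0, push CB → (s0, ε, CBCZ)
All input consumed in state s0 with stack CBCZ.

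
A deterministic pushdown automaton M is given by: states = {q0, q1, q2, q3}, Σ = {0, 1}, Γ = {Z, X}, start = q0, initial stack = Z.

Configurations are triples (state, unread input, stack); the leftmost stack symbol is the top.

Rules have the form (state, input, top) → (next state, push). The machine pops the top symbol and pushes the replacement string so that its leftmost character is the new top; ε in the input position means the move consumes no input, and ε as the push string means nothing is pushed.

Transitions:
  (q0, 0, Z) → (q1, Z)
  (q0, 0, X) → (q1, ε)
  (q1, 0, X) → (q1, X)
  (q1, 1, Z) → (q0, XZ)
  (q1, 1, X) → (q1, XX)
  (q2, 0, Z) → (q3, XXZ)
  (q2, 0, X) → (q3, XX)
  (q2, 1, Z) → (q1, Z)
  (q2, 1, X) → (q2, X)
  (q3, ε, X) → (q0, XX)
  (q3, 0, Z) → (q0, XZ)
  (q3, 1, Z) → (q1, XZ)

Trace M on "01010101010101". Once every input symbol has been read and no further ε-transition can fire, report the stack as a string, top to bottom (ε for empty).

XZ

(q0, 01010101010101, Z)
  read 0, top Z: go to q1, push Z → (q1, 1010101010101, Z)
  read 1, top Z: go to q0, push XZ → (q0, 010101010101, XZ)
  read 0, top X: go to q1, push ε → (q1, 10101010101, Z)
  read 1, top Z: go to q0, push XZ → (q0, 0101010101, XZ)
  read 0, top X: go to q1, push ε → (q1, 101010101, Z)
  read 1, top Z: go to q0, push XZ → (q0, 01010101, XZ)
  read 0, top X: go to q1, push ε → (q1, 1010101, Z)
  read 1, top Z: go to q0, push XZ → (q0, 010101, XZ)
  read 0, top X: go to q1, push ε → (q1, 10101, Z)
  read 1, top Z: go to q0, push XZ → (q0, 0101, XZ)
  read 0, top X: go to q1, push ε → (q1, 101, Z)
  read 1, top Z: go to q0, push XZ → (q0, 01, XZ)
  read 0, top X: go to q1, push ε → (q1, 1, Z)
  read 1, top Z: go to q0, push XZ → (q0, ε, XZ)
All input consumed in state q0 with stack XZ.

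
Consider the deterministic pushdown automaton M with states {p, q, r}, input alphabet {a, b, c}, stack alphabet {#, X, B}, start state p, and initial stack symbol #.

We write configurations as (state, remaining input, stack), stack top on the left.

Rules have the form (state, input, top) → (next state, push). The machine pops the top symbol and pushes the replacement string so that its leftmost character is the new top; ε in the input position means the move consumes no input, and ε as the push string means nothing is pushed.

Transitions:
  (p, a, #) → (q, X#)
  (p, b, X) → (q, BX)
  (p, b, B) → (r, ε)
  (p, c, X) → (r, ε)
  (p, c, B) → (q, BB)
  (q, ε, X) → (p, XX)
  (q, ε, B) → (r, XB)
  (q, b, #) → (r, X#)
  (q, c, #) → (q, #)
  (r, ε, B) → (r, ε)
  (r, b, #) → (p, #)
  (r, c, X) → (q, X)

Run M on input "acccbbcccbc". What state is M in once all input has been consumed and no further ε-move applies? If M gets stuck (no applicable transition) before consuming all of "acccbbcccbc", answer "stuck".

(p, acccbbcccbc, #)
  read a, top #: go to q, push X# → (q, cccbbcccbc, X#)
  ε-move, top X: go to p, push XX → (p, cccbbcccbc, XX#)
  read c, top X: go to r, push ε → (r, ccbbcccbc, X#)
  read c, top X: go to q, push X → (q, cbbcccbc, X#)
  ε-move, top X: go to p, push XX → (p, cbbcccbc, XX#)
  read c, top X: go to r, push ε → (r, bbcccbc, X#)
No transition for (r, b, top X); M blocks with input bbcccbc remaining.

stuck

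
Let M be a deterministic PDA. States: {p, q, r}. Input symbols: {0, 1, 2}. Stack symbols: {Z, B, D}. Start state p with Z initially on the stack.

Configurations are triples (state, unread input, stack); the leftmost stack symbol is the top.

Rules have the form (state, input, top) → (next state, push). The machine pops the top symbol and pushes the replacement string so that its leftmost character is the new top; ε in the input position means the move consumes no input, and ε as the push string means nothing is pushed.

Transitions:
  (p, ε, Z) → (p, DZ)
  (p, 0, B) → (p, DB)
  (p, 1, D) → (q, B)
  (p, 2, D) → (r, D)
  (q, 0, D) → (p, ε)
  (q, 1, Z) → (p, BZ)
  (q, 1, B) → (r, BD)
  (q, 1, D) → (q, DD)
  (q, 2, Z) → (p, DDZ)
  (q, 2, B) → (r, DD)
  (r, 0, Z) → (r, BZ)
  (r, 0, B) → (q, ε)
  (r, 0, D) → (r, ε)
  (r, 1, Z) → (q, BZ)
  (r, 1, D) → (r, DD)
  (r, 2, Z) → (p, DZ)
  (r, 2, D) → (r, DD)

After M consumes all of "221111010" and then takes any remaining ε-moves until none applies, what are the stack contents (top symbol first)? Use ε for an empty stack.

DDDDDZ

(p, 221111010, Z) ⊢ (p, 221111010, DZ) ⊢ (r, 21111010, DZ) ⊢ (r, 1111010, DDZ) ⊢ (r, 111010, DDDZ) ⊢ (r, 11010, DDDDZ) ⊢ (r, 1010, DDDDDZ) ⊢ (r, 010, DDDDDDZ) ⊢ (r, 10, DDDDDZ) ⊢ (r, 0, DDDDDDZ) ⊢ (r, ε, DDDDDZ)
All input consumed in state r with stack DDDDDZ.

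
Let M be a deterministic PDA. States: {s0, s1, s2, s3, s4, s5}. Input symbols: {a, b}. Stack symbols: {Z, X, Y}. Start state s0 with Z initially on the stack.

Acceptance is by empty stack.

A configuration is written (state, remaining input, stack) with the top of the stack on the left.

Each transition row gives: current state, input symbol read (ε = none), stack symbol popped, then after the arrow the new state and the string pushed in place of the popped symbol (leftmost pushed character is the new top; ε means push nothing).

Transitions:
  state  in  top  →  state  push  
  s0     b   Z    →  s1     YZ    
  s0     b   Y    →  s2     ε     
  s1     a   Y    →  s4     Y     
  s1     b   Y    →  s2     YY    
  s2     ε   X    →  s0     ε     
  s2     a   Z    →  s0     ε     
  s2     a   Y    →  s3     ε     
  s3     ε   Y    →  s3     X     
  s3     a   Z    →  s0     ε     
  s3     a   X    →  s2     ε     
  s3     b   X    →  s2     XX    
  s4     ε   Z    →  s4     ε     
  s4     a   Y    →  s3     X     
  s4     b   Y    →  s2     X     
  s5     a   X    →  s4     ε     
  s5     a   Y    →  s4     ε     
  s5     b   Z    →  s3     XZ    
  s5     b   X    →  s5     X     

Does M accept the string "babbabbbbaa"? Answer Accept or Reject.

Reject

(s0, babbabbbbaa, Z) ⊢ (s1, abbabbbbaa, YZ) ⊢ (s4, bbabbbbaa, YZ) ⊢ (s2, babbbbaa, XZ) ⊢ (s0, babbbbaa, Z) ⊢ (s1, abbbbaa, YZ) ⊢ (s4, bbbbaa, YZ) ⊢ (s2, bbbaa, XZ) ⊢ (s0, bbbaa, Z) ⊢ (s1, bbaa, YZ) ⊢ (s2, baa, YYZ)
No transition applies at (s2, baa, YYZ); input not fully consumed.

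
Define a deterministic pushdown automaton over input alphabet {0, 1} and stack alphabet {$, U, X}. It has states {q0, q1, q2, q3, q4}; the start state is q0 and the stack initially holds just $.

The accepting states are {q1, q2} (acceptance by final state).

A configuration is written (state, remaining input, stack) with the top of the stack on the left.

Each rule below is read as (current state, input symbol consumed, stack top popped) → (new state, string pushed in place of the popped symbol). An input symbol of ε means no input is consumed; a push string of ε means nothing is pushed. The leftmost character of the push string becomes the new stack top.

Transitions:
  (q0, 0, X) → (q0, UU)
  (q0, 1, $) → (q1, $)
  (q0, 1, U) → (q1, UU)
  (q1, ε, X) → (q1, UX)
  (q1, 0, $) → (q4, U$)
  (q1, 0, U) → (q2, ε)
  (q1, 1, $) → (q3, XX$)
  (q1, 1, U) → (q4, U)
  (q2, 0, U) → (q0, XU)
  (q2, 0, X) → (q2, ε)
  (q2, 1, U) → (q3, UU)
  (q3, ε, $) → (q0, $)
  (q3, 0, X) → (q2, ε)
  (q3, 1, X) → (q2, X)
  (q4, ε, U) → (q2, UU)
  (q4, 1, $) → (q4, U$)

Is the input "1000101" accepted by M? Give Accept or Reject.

Reject

(q0, 1000101, $)
  read 1, top $: go to q1, push $ → (q1, 000101, $)
  read 0, top $: go to q4, push U$ → (q4, 00101, U$)
  ε-move, top U: go to q2, push UU → (q2, 00101, UU$)
  read 0, top U: go to q0, push XU → (q0, 0101, XUU$)
  read 0, top X: go to q0, push UU → (q0, 101, UUUU$)
  read 1, top U: go to q1, push UU → (q1, 01, UUUUU$)
  read 0, top U: go to q2, push ε → (q2, 1, UUUU$)
  read 1, top U: go to q3, push UU → (q3, ε, UUUUU$)
All input consumed; state q3 ∉ F and no further ε-move applies.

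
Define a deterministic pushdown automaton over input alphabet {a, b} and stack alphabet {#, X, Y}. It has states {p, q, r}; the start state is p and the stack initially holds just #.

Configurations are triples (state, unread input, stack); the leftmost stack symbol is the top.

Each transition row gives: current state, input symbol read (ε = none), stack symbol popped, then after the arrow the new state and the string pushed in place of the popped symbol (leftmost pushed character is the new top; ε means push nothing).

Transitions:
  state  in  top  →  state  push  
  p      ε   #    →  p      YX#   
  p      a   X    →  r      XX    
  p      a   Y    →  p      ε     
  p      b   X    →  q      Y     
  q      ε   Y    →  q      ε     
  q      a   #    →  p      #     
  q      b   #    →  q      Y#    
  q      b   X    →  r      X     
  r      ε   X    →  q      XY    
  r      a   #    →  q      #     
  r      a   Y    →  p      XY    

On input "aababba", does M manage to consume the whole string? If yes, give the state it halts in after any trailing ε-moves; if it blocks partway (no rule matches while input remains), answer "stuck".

stuck

(p, aababba, #) ⊢ (p, aababba, YX#) ⊢ (p, ababba, X#) ⊢ (r, babba, XX#) ⊢ (q, babba, XYX#) ⊢ (r, abba, XYX#) ⊢ (q, abba, XYYX#)
No transition for (q, a, top X); M blocks with input abba remaining.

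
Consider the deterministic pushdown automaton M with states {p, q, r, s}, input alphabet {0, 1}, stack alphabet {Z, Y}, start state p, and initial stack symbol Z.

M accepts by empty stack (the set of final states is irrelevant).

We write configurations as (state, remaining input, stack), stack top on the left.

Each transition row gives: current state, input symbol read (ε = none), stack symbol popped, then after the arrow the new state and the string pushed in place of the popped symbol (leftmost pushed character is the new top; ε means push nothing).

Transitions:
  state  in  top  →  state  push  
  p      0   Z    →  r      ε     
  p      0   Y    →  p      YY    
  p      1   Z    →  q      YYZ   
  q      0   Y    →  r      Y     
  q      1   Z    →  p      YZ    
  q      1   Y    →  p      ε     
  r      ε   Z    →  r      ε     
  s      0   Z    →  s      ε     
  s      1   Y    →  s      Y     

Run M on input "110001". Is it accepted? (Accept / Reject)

Reject

(p, 110001, Z) ⊢ (q, 10001, YYZ) ⊢ (p, 0001, YZ) ⊢ (p, 001, YYZ) ⊢ (p, 01, YYYZ) ⊢ (p, 1, YYYYZ)
No transition applies at (p, 1, YYYYZ); input not fully consumed.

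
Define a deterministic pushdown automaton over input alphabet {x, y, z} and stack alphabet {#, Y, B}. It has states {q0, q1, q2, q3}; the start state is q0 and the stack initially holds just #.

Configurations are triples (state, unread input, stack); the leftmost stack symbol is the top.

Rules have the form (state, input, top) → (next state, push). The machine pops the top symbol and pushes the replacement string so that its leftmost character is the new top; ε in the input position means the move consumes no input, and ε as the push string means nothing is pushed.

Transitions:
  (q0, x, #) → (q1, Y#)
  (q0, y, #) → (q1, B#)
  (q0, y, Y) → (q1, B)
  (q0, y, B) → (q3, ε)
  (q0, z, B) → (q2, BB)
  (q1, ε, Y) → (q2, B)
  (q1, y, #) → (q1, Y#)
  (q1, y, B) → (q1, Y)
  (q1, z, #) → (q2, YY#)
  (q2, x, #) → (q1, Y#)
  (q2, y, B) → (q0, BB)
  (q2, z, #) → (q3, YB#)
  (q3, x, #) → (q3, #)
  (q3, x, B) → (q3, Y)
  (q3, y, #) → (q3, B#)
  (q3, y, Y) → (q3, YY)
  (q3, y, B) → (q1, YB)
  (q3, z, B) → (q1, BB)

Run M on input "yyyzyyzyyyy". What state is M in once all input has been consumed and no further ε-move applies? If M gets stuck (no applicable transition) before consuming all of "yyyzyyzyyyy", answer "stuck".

(q0, yyyzyyzyyyy, #)
  read y, top #: go to q1, push B# → (q1, yyzyyzyyyy, B#)
  read y, top B: go to q1, push Y → (q1, yzyyzyyyy, Y#)
  ε-move, top Y: go to q2, push B → (q2, yzyyzyyyy, B#)
  read y, top B: go to q0, push BB → (q0, zyyzyyyy, BB#)
  read z, top B: go to q2, push BB → (q2, yyzyyyy, BBB#)
  read y, top B: go to q0, push BB → (q0, yzyyyy, BBBB#)
  read y, top B: go to q3, push ε → (q3, zyyyy, BBB#)
  read z, top B: go to q1, push BB → (q1, yyyy, BBBB#)
  read y, top B: go to q1, push Y → (q1, yyy, YBBB#)
  ε-move, top Y: go to q2, push B → (q2, yyy, BBBB#)
  read y, top B: go to q0, push BB → (q0, yy, BBBBB#)
  read y, top B: go to q3, push ε → (q3, y, BBBB#)
  read y, top B: go to q1, push YB → (q1, ε, YBBBB#)
  ε-move, top Y: go to q2, push B → (q2, ε, BBBBB#)
All input consumed; M is in state q2.

q2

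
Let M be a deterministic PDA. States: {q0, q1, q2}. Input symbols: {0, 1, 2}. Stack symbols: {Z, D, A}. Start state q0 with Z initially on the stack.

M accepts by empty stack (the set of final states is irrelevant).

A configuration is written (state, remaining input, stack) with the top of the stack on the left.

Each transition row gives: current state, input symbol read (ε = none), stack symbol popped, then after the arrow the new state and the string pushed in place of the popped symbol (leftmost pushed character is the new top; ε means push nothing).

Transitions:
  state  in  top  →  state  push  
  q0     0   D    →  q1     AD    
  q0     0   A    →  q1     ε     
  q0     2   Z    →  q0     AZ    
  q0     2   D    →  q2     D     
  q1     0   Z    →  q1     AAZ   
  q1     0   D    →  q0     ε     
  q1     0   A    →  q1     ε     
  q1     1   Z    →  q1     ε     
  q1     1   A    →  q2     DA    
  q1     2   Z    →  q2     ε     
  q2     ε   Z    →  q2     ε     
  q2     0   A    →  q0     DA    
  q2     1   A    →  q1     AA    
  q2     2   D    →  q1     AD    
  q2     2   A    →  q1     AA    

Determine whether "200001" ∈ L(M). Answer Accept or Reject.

Accept

(q0, 200001, Z)
  read 2, top Z: go to q0, push AZ → (q0, 00001, AZ)
  read 0, top A: go to q1, push ε → (q1, 0001, Z)
  read 0, top Z: go to q1, push AAZ → (q1, 001, AAZ)
  read 0, top A: go to q1, push ε → (q1, 01, AZ)
  read 0, top A: go to q1, push ε → (q1, 1, Z)
  read 1, top Z: go to q1, push ε → (q1, ε, ε)
All input consumed and the stack is empty.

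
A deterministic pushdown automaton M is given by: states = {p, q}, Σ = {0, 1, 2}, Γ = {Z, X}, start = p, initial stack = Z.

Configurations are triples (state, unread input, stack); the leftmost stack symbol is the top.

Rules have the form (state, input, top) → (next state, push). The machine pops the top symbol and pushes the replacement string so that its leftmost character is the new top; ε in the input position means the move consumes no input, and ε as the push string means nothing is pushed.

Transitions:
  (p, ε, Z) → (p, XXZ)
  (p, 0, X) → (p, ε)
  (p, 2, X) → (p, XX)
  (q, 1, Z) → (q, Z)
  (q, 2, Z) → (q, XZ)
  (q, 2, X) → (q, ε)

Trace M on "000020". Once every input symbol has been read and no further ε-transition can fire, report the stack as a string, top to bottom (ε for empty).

XXZ

(p, 000020, Z)
  ε-move, top Z: go to p, push XXZ → (p, 000020, XXZ)
  read 0, top X: go to p, push ε → (p, 00020, XZ)
  read 0, top X: go to p, push ε → (p, 0020, Z)
  ε-move, top Z: go to p, push XXZ → (p, 0020, XXZ)
  read 0, top X: go to p, push ε → (p, 020, XZ)
  read 0, top X: go to p, push ε → (p, 20, Z)
  ε-move, top Z: go to p, push XXZ → (p, 20, XXZ)
  read 2, top X: go to p, push XX → (p, 0, XXXZ)
  read 0, top X: go to p, push ε → (p, ε, XXZ)
All input consumed in state p with stack XXZ.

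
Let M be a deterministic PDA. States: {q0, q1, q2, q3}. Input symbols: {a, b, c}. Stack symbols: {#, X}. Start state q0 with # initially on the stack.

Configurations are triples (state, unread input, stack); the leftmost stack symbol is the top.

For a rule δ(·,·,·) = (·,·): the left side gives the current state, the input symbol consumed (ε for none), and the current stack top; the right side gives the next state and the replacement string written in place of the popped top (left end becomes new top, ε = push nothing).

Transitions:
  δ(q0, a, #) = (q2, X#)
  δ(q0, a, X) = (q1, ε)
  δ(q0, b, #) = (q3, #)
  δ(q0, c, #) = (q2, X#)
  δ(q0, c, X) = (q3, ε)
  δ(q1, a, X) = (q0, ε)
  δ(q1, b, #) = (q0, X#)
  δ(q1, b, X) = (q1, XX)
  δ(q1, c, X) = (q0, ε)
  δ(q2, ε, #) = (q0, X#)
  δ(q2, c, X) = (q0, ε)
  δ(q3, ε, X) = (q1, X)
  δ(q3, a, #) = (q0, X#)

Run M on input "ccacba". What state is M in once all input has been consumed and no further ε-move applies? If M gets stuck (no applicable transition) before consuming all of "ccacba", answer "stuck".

q0

(q0, ccacba, #)
  read c, top #: go to q2, push X# → (q2, cacba, X#)
  read c, top X: go to q0, push ε → (q0, acba, #)
  read a, top #: go to q2, push X# → (q2, cba, X#)
  read c, top X: go to q0, push ε → (q0, ba, #)
  read b, top #: go to q3, push # → (q3, a, #)
  read a, top #: go to q0, push X# → (q0, ε, X#)
All input consumed; M is in state q0.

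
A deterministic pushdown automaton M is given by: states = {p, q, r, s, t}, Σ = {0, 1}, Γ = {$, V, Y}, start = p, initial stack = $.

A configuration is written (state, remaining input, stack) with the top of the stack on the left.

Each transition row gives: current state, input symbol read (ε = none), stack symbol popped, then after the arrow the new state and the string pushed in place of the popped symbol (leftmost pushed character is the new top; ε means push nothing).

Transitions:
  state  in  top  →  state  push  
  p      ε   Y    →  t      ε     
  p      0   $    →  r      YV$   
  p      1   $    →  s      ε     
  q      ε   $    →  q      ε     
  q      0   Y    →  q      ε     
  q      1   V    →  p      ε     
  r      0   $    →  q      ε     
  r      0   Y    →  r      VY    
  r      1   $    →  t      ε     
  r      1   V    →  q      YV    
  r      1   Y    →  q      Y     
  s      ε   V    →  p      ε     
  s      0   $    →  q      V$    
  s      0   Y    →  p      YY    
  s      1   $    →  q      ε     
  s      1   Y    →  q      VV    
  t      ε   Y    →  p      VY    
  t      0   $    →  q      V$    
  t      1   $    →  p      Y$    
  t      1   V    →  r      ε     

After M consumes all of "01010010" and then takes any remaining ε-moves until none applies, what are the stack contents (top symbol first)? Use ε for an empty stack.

(p, 01010010, $) ⊢ (r, 1010010, YV$) ⊢ (q, 010010, YV$) ⊢ (q, 10010, V$) ⊢ (p, 0010, $) ⊢ (r, 010, YV$) ⊢ (r, 10, VYV$) ⊢ (q, 0, YVYV$) ⊢ (q, ε, VYV$)
All input consumed in state q with stack VYV$.

VYV$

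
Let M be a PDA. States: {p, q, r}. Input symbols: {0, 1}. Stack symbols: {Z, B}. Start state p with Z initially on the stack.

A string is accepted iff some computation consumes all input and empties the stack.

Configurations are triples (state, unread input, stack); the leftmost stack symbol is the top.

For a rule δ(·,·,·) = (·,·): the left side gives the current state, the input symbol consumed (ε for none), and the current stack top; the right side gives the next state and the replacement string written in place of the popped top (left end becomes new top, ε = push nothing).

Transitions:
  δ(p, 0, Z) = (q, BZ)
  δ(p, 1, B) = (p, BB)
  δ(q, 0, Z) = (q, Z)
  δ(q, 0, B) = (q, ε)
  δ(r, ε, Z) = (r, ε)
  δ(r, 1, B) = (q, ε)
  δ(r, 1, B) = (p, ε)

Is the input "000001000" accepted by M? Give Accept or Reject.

Reject

No computation consumes all input and empties the stack.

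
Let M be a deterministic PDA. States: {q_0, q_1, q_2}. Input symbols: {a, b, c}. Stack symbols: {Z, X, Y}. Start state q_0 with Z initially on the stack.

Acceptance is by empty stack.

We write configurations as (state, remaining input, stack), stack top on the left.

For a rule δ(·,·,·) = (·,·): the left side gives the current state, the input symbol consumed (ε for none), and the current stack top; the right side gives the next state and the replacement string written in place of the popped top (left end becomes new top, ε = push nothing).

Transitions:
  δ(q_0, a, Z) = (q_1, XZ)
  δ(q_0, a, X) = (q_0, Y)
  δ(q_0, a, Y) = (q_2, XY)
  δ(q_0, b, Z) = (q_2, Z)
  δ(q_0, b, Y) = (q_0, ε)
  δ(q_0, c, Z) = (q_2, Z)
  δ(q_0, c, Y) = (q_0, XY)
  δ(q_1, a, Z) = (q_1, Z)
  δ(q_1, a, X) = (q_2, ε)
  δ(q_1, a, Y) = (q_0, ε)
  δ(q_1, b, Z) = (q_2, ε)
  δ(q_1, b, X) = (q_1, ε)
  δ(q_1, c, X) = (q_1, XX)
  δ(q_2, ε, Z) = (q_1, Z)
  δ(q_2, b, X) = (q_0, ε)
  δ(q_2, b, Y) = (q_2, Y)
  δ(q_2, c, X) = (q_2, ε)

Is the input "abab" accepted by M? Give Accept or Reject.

(q_0, abab, Z)
  read a, top Z: go to q_1, push XZ → (q_1, bab, XZ)
  read b, top X: go to q_1, push ε → (q_1, ab, Z)
  read a, top Z: go to q_1, push Z → (q_1, b, Z)
  read b, top Z: go to q_2, push ε → (q_2, ε, ε)
All input consumed and the stack is empty.

Accept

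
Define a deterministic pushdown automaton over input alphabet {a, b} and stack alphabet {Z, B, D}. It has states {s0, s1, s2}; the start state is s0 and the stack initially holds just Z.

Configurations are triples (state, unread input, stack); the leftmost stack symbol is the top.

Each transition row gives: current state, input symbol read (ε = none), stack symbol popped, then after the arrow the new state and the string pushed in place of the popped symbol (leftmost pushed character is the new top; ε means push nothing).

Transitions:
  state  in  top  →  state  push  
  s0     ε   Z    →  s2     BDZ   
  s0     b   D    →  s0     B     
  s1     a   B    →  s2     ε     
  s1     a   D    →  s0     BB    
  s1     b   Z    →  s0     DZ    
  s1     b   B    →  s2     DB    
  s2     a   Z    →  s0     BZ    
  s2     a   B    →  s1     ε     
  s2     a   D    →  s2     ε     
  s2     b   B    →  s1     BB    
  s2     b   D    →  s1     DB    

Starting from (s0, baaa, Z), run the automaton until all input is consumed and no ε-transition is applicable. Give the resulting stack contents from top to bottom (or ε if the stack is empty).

BBZ

(s0, baaa, Z) ⊢ (s2, baaa, BDZ) ⊢ (s1, aaa, BBDZ) ⊢ (s2, aa, BDZ) ⊢ (s1, a, DZ) ⊢ (s0, ε, BBZ)
All input consumed in state s0 with stack BBZ.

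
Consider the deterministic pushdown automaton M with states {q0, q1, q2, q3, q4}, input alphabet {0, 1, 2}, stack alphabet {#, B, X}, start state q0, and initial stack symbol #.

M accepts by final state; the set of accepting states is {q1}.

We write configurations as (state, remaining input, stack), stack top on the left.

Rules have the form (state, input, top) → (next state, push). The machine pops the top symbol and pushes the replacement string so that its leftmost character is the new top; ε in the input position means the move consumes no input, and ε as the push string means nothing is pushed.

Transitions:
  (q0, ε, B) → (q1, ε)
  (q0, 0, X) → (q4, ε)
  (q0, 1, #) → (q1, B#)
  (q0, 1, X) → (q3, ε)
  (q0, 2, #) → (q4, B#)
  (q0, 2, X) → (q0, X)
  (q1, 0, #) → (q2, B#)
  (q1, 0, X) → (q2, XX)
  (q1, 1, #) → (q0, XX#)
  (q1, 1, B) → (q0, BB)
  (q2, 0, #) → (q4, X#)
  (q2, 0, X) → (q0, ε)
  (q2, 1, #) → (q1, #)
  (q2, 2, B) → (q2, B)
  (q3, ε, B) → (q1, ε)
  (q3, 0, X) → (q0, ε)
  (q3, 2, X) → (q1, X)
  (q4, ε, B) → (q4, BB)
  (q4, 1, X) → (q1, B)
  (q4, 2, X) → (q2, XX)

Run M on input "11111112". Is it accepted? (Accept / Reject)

(q0, 11111112, #)
  read 1, top #: go to q1, push B# → (q1, 1111112, B#)
  read 1, top B: go to q0, push BB → (q0, 111112, BB#)
  ε-move, top B: go to q1, push ε → (q1, 111112, B#)
  read 1, top B: go to q0, push BB → (q0, 11112, BB#)
  ε-move, top B: go to q1, push ε → (q1, 11112, B#)
  read 1, top B: go to q0, push BB → (q0, 1112, BB#)
  ε-move, top B: go to q1, push ε → (q1, 1112, B#)
  read 1, top B: go to q0, push BB → (q0, 112, BB#)
  ε-move, top B: go to q1, push ε → (q1, 112, B#)
  read 1, top B: go to q0, push BB → (q0, 12, BB#)
  ε-move, top B: go to q1, push ε → (q1, 12, B#)
  read 1, top B: go to q0, push BB → (q0, 2, BB#)
  ε-move, top B: go to q1, push ε → (q1, 2, B#)
No transition applies at (q1, 2, B#); input not fully consumed.

Reject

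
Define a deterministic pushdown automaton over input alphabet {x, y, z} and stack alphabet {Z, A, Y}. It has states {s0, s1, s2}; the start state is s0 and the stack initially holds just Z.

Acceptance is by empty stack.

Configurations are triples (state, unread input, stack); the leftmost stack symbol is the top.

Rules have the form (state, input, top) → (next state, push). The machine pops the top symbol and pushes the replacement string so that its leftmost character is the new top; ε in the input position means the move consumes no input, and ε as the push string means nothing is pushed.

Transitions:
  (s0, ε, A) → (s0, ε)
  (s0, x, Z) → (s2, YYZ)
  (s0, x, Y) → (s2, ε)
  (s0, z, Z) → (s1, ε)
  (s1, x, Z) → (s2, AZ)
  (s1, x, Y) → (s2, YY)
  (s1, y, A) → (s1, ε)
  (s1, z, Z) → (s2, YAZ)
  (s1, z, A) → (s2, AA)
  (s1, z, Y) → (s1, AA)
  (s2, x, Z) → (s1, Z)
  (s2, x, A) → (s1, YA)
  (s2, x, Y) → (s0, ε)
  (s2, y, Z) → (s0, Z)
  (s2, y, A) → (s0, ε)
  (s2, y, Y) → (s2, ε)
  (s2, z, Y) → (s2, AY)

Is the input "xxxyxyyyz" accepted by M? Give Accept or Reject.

Accept

(s0, xxxyxyyyz, Z)
  read x, top Z: go to s2, push YYZ → (s2, xxyxyyyz, YYZ)
  read x, top Y: go to s0, push ε → (s0, xyxyyyz, YZ)
  read x, top Y: go to s2, push ε → (s2, yxyyyz, Z)
  read y, top Z: go to s0, push Z → (s0, xyyyz, Z)
  read x, top Z: go to s2, push YYZ → (s2, yyyz, YYZ)
  read y, top Y: go to s2, push ε → (s2, yyz, YZ)
  read y, top Y: go to s2, push ε → (s2, yz, Z)
  read y, top Z: go to s0, push Z → (s0, z, Z)
  read z, top Z: go to s1, push ε → (s1, ε, ε)
All input consumed and the stack is empty.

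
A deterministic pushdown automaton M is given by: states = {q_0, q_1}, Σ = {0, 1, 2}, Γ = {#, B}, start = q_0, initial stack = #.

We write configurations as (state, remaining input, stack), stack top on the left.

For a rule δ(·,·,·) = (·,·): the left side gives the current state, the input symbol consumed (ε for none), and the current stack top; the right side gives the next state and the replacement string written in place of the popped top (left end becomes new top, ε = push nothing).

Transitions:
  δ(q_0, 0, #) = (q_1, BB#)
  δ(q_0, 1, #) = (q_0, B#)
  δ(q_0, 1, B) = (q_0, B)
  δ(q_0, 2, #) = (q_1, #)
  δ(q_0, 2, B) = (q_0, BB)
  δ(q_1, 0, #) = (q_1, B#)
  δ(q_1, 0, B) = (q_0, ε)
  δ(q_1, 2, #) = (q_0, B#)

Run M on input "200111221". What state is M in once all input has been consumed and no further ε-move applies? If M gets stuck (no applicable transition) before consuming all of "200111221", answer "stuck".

(q_0, 200111221, #) ⊢ (q_1, 00111221, #) ⊢ (q_1, 0111221, B#) ⊢ (q_0, 111221, #) ⊢ (q_0, 11221, B#) ⊢ (q_0, 1221, B#) ⊢ (q_0, 221, B#) ⊢ (q_0, 21, BB#) ⊢ (q_0, 1, BBB#) ⊢ (q_0, ε, BBB#)
All input consumed; M is in state q_0.

q_0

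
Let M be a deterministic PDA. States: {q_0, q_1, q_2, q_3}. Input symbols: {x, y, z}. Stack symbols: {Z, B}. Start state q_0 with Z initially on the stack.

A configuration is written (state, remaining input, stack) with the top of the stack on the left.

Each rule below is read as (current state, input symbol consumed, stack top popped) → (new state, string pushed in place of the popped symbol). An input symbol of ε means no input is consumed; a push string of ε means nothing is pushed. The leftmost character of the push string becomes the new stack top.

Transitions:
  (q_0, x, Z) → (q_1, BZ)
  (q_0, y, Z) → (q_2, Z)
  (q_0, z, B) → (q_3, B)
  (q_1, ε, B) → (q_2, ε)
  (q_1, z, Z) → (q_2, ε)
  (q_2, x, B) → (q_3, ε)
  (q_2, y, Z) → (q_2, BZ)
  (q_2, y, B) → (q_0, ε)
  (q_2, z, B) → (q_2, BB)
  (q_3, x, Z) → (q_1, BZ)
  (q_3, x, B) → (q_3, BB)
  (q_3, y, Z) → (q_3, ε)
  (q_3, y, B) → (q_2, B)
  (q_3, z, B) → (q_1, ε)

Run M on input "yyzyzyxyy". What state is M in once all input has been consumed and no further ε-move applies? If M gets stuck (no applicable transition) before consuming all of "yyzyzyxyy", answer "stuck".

(q_0, yyzyzyxyy, Z)
  read y, top Z: go to q_2, push Z → (q_2, yzyzyxyy, Z)
  read y, top Z: go to q_2, push BZ → (q_2, zyzyxyy, BZ)
  read z, top B: go to q_2, push BB → (q_2, yzyxyy, BBZ)
  read y, top B: go to q_0, push ε → (q_0, zyxyy, BZ)
  read z, top B: go to q_3, push B → (q_3, yxyy, BZ)
  read y, top B: go to q_2, push B → (q_2, xyy, BZ)
  read x, top B: go to q_3, push ε → (q_3, yy, Z)
  read y, top Z: go to q_3, push ε → (q_3, y, ε)
No transition for (q_3, y, top ε); M blocks with input y remaining.

stuck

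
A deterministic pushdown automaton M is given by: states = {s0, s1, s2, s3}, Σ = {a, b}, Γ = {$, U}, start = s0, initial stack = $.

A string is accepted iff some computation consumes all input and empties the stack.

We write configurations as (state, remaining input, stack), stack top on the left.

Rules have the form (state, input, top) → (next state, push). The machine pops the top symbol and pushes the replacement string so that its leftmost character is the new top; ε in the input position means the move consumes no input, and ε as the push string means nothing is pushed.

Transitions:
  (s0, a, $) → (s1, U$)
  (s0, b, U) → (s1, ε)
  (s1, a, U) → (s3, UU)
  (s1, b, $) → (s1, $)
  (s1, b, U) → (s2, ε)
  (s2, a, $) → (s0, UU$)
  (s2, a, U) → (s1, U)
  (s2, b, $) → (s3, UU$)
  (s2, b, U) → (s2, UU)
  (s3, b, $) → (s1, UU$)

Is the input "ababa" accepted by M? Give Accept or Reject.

Reject

(s0, ababa, $) ⊢ (s1, baba, U$) ⊢ (s2, aba, $) ⊢ (s0, ba, UU$) ⊢ (s1, a, U$) ⊢ (s3, ε, UU$)
All input consumed; stack is UU$, not empty, and no further ε-move applies.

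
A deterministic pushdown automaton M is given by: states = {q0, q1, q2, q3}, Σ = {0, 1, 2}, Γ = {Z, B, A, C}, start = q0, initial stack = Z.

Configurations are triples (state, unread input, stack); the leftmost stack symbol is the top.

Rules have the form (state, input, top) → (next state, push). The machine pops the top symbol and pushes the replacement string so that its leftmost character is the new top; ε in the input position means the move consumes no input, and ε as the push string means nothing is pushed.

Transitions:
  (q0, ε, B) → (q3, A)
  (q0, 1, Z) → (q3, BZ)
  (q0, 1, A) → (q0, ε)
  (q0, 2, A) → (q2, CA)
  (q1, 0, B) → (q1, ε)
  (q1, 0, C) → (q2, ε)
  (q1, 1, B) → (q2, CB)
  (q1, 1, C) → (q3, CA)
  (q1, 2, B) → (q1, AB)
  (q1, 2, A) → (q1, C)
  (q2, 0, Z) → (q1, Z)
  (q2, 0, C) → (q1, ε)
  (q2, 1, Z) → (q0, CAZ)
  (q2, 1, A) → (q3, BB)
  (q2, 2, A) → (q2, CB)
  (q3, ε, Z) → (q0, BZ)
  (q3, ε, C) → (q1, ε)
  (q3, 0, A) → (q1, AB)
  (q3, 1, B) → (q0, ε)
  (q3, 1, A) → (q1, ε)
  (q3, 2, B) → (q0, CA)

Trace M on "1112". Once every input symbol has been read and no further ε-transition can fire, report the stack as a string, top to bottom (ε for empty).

CAZ

(q0, 1112, Z)
  read 1, top Z: go to q3, push BZ → (q3, 112, BZ)
  read 1, top B: go to q0, push ε → (q0, 12, Z)
  read 1, top Z: go to q3, push BZ → (q3, 2, BZ)
  read 2, top B: go to q0, push CA → (q0, ε, CAZ)
All input consumed in state q0 with stack CAZ.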